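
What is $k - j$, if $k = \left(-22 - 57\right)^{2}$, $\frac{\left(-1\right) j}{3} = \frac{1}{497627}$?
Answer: $\frac{3105690110}{497627} \approx 6241.0$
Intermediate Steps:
$j = - \frac{3}{497627} \approx -6.0286 \cdot 10^{-6}$
$k = 6241$ ($k = \left(-79\right)^{2} = 6241$)
$k - j = 6241 - - \frac{3}{497627} = 6241 + \frac{3}{497627} = \frac{3105690110}{497627}$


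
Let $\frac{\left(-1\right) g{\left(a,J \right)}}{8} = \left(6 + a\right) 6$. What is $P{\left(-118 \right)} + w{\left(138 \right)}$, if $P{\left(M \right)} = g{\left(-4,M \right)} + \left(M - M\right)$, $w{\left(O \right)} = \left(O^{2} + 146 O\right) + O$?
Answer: $39234$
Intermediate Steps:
$g{\left(a,J \right)} = -288 - 48 a$ ($g{\left(a,J \right)} = - 8 \left(6 + a\right) 6 = - 8 \left(36 + 6 a\right) = -288 - 48 a$)
$w{\left(O \right)} = O^{2} + 147 O$
$P{\left(M \right)} = -96$ ($P{\left(M \right)} = \left(-288 - -192\right) + \left(M - M\right) = \left(-288 + 192\right) + 0 = -96 + 0 = -96$)
$P{\left(-118 \right)} + w{\left(138 \right)} = -96 + 138 \left(147 + 138\right) = -96 + 138 \cdot 285 = -96 + 39330 = 39234$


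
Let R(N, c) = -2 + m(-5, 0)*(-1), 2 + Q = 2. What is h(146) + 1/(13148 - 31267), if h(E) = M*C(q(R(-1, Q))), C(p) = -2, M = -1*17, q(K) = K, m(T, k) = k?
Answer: 616045/18119 ≈ 34.000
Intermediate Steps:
Q = 0 (Q = -2 + 2 = 0)
R(N, c) = -2 (R(N, c) = -2 + 0*(-1) = -2 + 0 = -2)
M = -17
h(E) = 34 (h(E) = -17*(-2) = 34)
h(146) + 1/(13148 - 31267) = 34 + 1/(13148 - 31267) = 34 + 1/(-18119) = 34 - 1/18119 = 616045/18119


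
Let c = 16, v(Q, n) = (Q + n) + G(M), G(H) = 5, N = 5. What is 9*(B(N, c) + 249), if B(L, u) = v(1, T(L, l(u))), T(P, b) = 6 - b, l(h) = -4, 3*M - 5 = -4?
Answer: 2385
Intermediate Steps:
M = ⅓ (M = 5/3 + (⅓)*(-4) = 5/3 - 4/3 = ⅓ ≈ 0.33333)
v(Q, n) = 5 + Q + n (v(Q, n) = (Q + n) + 5 = 5 + Q + n)
B(L, u) = 16 (B(L, u) = 5 + 1 + (6 - 1*(-4)) = 5 + 1 + (6 + 4) = 5 + 1 + 10 = 16)
9*(B(N, c) + 249) = 9*(16 + 249) = 9*265 = 2385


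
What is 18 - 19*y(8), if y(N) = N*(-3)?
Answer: 474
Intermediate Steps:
y(N) = -3*N
18 - 19*y(8) = 18 - (-57)*8 = 18 - 19*(-24) = 18 + 456 = 474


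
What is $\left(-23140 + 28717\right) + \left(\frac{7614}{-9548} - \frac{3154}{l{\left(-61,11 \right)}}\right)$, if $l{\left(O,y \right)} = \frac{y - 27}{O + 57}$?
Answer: $\frac{11428246}{2387} \approx 4787.7$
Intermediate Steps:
$l{\left(O,y \right)} = \frac{-27 + y}{57 + O}$
$\left(-23140 + 28717\right) + \left(\frac{7614}{-9548} - \frac{3154}{l{\left(-61,11 \right)}}\right) = \left(-23140 + 28717\right) + \left(\frac{7614}{-9548} - \frac{3154}{\frac{1}{57 - 61} \left(-27 + 11\right)}\right) = 5577 + \left(7614 \left(- \frac{1}{9548}\right) - \frac{3154}{\frac{1}{-4} \left(-16\right)}\right) = 5577 - \left(\frac{3807}{4774} + \frac{3154}{\left(- \frac{1}{4}\right) \left(-16\right)}\right) = 5577 - \left(\frac{3807}{4774} + \frac{3154}{4}\right) = 5577 - \frac{1884053}{2387} = \frac{11428246}{2387}$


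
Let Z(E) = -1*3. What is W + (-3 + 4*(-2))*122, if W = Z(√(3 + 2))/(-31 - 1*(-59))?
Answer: -37579/28 ≈ -1342.1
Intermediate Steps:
Z(E) = -3
W = -3/28 (W = -3/(-31 - 1*(-59)) = -3/(-31 + 59) = -3/28 ≈ -0.10714)
W + (-3 + 4*(-2))*122 = -3/28 + (-3 + 4*(-2))*122 = -3/28 + (-3 - 8)*122 = -3/28 - 11*122 = -3/28 - 1342 = -37579/28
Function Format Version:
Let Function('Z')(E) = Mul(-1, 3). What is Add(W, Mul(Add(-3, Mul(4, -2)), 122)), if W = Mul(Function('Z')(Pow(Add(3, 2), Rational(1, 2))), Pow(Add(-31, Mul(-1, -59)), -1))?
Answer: Rational(-37579, 28) ≈ -1342.1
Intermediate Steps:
Function('Z')(E) = -3
W = Rational(-3, 28) (W = Mul(-3, Pow(Add(-31, Mul(-1, -59)), -1)) = Mul(-3, Pow(Add(-31, 59), -1)) = Mul(-3, Pow(28, -1)) = Mul(-3, Rational(1, 28)) = Rational(-3, 28) ≈ -0.10714)
Add(W, Mul(Add(-3, Mul(4, -2)), 122)) = Add(Rational(-3, 28), Mul(Add(-3, Mul(4, -2)), 122)) = Add(Rational(-3, 28), Mul(Add(-3, -8), 122)) = Add(Rational(-3, 28), Mul(-11, 122)) = Add(Rational(-3, 28), -1342) = Rational(-37579, 28)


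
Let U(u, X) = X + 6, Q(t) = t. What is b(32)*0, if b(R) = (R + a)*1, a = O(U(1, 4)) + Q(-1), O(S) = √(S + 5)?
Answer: 0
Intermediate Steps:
U(u, X) = 6 + X
O(S) = √(5 + S)
a = -1 + √15 (a = √(5 + (6 + 4)) - 1 = √(5 + 10) - 1 = √15 - 1 = -1 + √15 ≈ 2.8730)
b(R) = -1 + R + √15 (b(R) = (R + (-1 + √15))*1 = (-1 + R + √15)*1 = -1 + R + √15)
b(32)*0 = (-1 + 32 + √15)*0 = (31 + √15)*0 = 0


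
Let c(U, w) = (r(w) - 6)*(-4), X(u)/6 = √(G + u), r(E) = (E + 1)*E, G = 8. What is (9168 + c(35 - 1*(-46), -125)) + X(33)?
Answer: -52808 + 6*√41 ≈ -52770.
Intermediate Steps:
r(E) = E*(1 + E) (r(E) = (1 + E)*E = E*(1 + E))
X(u) = 6*√(8 + u)
c(U, w) = 24 - 4*w*(1 + w) (c(U, w) = (w*(1 + w) - 6)*(-4) = (-6 + w*(1 + w))*(-4) = 24 - 4*w*(1 + w))
(9168 + c(35 - 1*(-46), -125)) + X(33) = (9168 + (24 - 4*(-125)*(1 - 125))) + 6*√(8 + 33) = (9168 + (24 - 4*(-125)*(-124))) + 6*√41 = (9168 + (24 - 62000)) + 6*√41 = (9168 - 61976) + 6*√41 = -52808 + 6*√41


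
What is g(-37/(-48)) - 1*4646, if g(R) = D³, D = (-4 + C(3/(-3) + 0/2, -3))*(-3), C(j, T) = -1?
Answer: -1271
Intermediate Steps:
D = 15 (D = (-4 - 1)*(-3) = -5*(-3) = 15)
g(R) = 3375 (g(R) = 15³ = 3375)
g(-37/(-48)) - 1*4646 = 3375 - 1*4646 = 3375 - 4646 = -1271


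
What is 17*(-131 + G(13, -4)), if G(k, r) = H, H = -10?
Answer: -2397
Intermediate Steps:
G(k, r) = -10
17*(-131 + G(13, -4)) = 17*(-131 - 10) = 17*(-141) = -2397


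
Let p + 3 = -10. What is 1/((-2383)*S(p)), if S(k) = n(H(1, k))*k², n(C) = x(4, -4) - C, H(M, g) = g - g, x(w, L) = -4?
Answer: 1/1610908 ≈ 6.2077e-7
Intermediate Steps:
p = -13 (p = -3 - 10 = -13)
H(M, g) = 0
n(C) = -4 - C
S(k) = -4*k² (S(k) = (-4 - 1*0)*k² = (-4 + 0)*k² = -4*k²)
1/((-2383)*S(p)) = 1/((-2383)*((-4*(-13)²))) = -1/(2383*((-4*169))) = -1/2383/(-676) = -1/2383*(-1/676) = 1/1610908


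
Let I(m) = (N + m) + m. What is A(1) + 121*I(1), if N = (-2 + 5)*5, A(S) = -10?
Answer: 2047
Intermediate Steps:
N = 15 (N = 3*5 = 15)
I(m) = 15 + 2*m (I(m) = (15 + m) + m = 15 + 2*m)
A(1) + 121*I(1) = -10 + 121*(15 + 2*1) = -10 + 121*(15 + 2) = -10 + 121*17 = -10 + 2057 = 2047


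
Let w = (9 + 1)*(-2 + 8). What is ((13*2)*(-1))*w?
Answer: -1560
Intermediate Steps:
w = 60 (w = 10*6 = 60)
((13*2)*(-1))*w = ((13*2)*(-1))*60 = (26*(-1))*60 = -26*60 = -1560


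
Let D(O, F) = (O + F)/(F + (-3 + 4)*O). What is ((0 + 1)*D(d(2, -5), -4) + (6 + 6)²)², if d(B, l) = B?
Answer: 21025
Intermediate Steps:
D(O, F) = 1 (D(O, F) = (F + O)/(F + 1*O) = (F + O)/(F + O) = 1)
((0 + 1)*D(d(2, -5), -4) + (6 + 6)²)² = ((0 + 1)*1 + (6 + 6)²)² = (1*1 + 12²)² = (1 + 144)² = 145² = 21025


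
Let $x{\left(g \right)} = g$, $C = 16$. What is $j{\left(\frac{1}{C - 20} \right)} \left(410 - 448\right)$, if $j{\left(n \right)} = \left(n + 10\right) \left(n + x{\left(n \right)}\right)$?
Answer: $\frac{741}{4} \approx 185.25$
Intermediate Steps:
$j{\left(n \right)} = 2 n \left(10 + n\right)$ ($j{\left(n \right)} = \left(n + 10\right) \left(n + n\right) = \left(10 + n\right) 2 n = 2 n \left(10 + n\right)$)
$j{\left(\frac{1}{C - 20} \right)} \left(410 - 448\right) = \frac{2 \left(10 + \frac{1}{16 - 20}\right)}{16 - 20} \left(410 - 448\right) = \frac{2 \left(10 + \frac{1}{-4}\right)}{-4} \left(-38\right) = 2 \left(- \frac{1}{4}\right) \left(10 - \frac{1}{4}\right) \left(-38\right) = 2 \left(- \frac{1}{4}\right) \frac{39}{4} \left(-38\right) = \left(- \frac{39}{8}\right) \left(-38\right) = \frac{741}{4}$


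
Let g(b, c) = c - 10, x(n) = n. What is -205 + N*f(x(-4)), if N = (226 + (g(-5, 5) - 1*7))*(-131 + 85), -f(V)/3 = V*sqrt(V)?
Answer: -205 - 236256*I ≈ -205.0 - 2.3626e+5*I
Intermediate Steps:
g(b, c) = -10 + c
f(V) = -3*V**(3/2) (f(V) = -3*V*sqrt(V) = -3*V**(3/2))
N = -9844 (N = (226 + ((-10 + 5) - 1*7))*(-131 + 85) = (226 + (-5 - 7))*(-46) = (226 - 12)*(-46) = 214*(-46) = -9844)
-205 + N*f(x(-4)) = -205 - (-29532)*(-4)**(3/2) = -205 - (-29532)*(-8*I) = -205 - 236256*I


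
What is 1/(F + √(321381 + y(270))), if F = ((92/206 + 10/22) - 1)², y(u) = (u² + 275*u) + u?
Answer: -16102594816/772517219660501585 + 4943572346163*√52089/772517219660501585 ≈ 0.0014605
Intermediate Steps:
y(u) = u² + 276*u
F = 12544/1283689 (F = ((92*(1/206) + 10*(1/22)) - 1)² = ((46/103 + 5/11) - 1)² = (1021/1133 - 1)² = (-112/1133)² = 12544/1283689 ≈ 0.0097718)
1/(F + √(321381 + y(270))) = 1/(12544/1283689 + √(321381 + 270*(276 + 270))) = 1/(12544/1283689 + √(321381 + 270*546)) = 1/(12544/1283689 + √(321381 + 147420)) = 1/(12544/1283689 + √468801) = 1/(12544/1283689 + 3*√52089)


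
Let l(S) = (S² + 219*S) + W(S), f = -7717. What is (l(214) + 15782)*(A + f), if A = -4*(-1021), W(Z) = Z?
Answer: -394754514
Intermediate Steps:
l(S) = S² + 220*S (l(S) = (S² + 219*S) + S = S² + 220*S)
A = 4084
(l(214) + 15782)*(A + f) = (214*(220 + 214) + 15782)*(4084 - 7717) = (214*434 + 15782)*(-3633) = (92876 + 15782)*(-3633) = 108658*(-3633) = -394754514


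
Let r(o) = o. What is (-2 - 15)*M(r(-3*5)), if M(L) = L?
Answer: 255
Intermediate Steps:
(-2 - 15)*M(r(-3*5)) = (-2 - 15)*(-3*5) = -17*(-15) = 255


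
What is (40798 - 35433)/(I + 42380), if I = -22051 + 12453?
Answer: 145/886 ≈ 0.16366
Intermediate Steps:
I = -9598
(40798 - 35433)/(I + 42380) = (40798 - 35433)/(-9598 + 42380) = 5365/32782 = 5365*(1/32782) = 145/886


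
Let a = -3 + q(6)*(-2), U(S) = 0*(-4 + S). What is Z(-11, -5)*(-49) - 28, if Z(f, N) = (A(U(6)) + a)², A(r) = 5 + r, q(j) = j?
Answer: -4928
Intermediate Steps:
U(S) = 0
a = -15 (a = -3 + 6*(-2) = -3 - 12 = -15)
Z(f, N) = 100 (Z(f, N) = ((5 + 0) - 15)² = (5 - 15)² = (-10)² = 100)
Z(-11, -5)*(-49) - 28 = 100*(-49) - 28 = -4900 - 28 = -4928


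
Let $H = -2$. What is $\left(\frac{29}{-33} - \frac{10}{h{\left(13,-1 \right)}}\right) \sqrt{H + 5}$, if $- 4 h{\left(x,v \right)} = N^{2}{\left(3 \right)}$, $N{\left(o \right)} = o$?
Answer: $\frac{353 \sqrt{3}}{99} \approx 6.1759$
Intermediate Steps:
$h{\left(x,v \right)} = - \frac{9}{4}$ ($h{\left(x,v \right)} = - \frac{3^{2}}{4} = \left(- \frac{1}{4}\right) 9 = - \frac{9}{4}$)
$\left(\frac{29}{-33} - \frac{10}{h{\left(13,-1 \right)}}\right) \sqrt{H + 5} = \left(\frac{29}{-33} - \frac{10}{- \frac{9}{4}}\right) \sqrt{-2 + 5} = \left(29 \left(- \frac{1}{33}\right) - - \frac{40}{9}\right) \sqrt{3} = \left(- \frac{29}{33} + \frac{40}{9}\right) \sqrt{3} = \frac{353 \sqrt{3}}{99}$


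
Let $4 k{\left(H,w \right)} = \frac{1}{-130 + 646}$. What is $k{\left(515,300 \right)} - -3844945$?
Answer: $\frac{7935966481}{2064} \approx 3.8449 \cdot 10^{6}$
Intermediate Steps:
$k{\left(H,w \right)} = \frac{1}{2064}$ ($k{\left(H,w \right)} = \frac{1}{4 \left(-130 + 646\right)} = \frac{1}{4 \cdot 516} = \frac{1}{4} \cdot \frac{1}{516} = \frac{1}{2064}$)
$k{\left(515,300 \right)} - -3844945 = \frac{1}{2064} - -3844945 = \frac{1}{2064} + 3844945 = \frac{7935966481}{2064}$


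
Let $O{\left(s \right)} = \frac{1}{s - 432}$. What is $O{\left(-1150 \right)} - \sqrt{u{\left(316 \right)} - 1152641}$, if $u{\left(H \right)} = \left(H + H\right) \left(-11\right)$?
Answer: $- \frac{1}{1582} - i \sqrt{1159593} \approx -0.00063211 - 1076.8 i$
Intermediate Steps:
$u{\left(H \right)} = - 22 H$ ($u{\left(H \right)} = 2 H \left(-11\right) = - 22 H$)
$O{\left(s \right)} = \frac{1}{-432 + s}$
$O{\left(-1150 \right)} - \sqrt{u{\left(316 \right)} - 1152641} = \frac{1}{-432 - 1150} - \sqrt{\left(-22\right) 316 - 1152641} = \frac{1}{-1582} - \sqrt{-6952 - 1152641} = - \frac{1}{1582} - \sqrt{-1159593} = - \frac{1}{1582} - i \sqrt{1159593}$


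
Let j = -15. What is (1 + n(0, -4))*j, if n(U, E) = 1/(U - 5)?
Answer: -12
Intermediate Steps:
n(U, E) = 1/(-5 + U)
(1 + n(0, -4))*j = (1 + 1/(-5 + 0))*(-15) = (1 + 1/(-5))*(-15) = (1 - ⅕)*(-15) = (⅘)*(-15) = -12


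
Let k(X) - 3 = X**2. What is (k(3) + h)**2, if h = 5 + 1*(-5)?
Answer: 144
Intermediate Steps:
k(X) = 3 + X**2
h = 0 (h = 5 - 5 = 0)
(k(3) + h)**2 = ((3 + 3**2) + 0)**2 = ((3 + 9) + 0)**2 = (12 + 0)**2 = 12**2 = 144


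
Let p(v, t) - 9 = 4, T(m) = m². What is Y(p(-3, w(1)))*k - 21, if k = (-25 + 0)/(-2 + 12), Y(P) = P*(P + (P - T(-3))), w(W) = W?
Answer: -1147/2 ≈ -573.50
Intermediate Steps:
p(v, t) = 13 (p(v, t) = 9 + 4 = 13)
Y(P) = P*(-9 + 2*P) (Y(P) = P*(P + (P - 1*(-3)²)) = P*(P + (P - 1*9)) = P*(P + (P - 9)) = P*(P + (-9 + P)) = P*(-9 + 2*P))
k = -5/2 (k = -25/10 = -25*⅒ = -5/2 ≈ -2.5000)
Y(p(-3, w(1)))*k - 21 = (13*(-9 + 2*13))*(-5/2) - 21 = (13*(-9 + 26))*(-5/2) - 21 = (13*17)*(-5/2) - 21 = 221*(-5/2) - 21 = -1105/2 - 21 = -1147/2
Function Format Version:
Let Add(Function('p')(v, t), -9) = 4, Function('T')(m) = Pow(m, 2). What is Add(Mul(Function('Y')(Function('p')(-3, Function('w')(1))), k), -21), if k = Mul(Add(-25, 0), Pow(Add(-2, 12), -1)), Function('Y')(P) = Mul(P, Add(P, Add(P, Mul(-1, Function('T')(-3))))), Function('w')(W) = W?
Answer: Rational(-1147, 2) ≈ -573.50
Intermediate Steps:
Function('p')(v, t) = 13 (Function('p')(v, t) = Add(9, 4) = 13)
Function('Y')(P) = Mul(P, Add(-9, Mul(2, P))) (Function('Y')(P) = Mul(P, Add(P, Add(P, Mul(-1, Pow(-3, 2))))) = Mul(P, Add(P, Add(P, Mul(-1, 9)))) = Mul(P, Add(P, Add(P, -9))) = Mul(P, Add(P, Add(-9, P))) = Mul(P, Add(-9, Mul(2, P))))
k = Rational(-5, 2) (k = Mul(-25, Pow(10, -1)) = Mul(-25, Rational(1, 10)) = Rational(-5, 2) ≈ -2.5000)
Add(Mul(Function('Y')(Function('p')(-3, Function('w')(1))), k), -21) = Add(Mul(Mul(13, Add(-9, Mul(2, 13))), Rational(-5, 2)), -21) = Add(Mul(Mul(13, Add(-9, 26)), Rational(-5, 2)), -21) = Add(Mul(Mul(13, 17), Rational(-5, 2)), -21) = Add(Mul(221, Rational(-5, 2)), -21) = Add(Rational(-1105, 2), -21) = Rational(-1147, 2)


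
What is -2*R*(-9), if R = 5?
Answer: 90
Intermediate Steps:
-2*R*(-9) = -2*5*(-9) = -10*(-9) = 90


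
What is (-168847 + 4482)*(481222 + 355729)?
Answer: -137565451115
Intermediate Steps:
(-168847 + 4482)*(481222 + 355729) = -164365*836951 = -137565451115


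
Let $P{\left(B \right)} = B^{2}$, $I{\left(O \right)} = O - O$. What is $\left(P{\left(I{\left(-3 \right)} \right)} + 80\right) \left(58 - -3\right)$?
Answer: $4880$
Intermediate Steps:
$I{\left(O \right)} = 0$
$\left(P{\left(I{\left(-3 \right)} \right)} + 80\right) \left(58 - -3\right) = \left(0^{2} + 80\right) \left(58 - -3\right) = \left(0 + 80\right) \left(58 + 3\right) = 80 \cdot 61 = 4880$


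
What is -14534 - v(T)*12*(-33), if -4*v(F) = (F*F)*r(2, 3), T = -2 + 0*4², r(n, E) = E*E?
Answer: -18098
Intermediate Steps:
r(n, E) = E²
T = -2 (T = -2 + 0*16 = -2 + 0 = -2)
v(F) = -9*F²/4 (v(F) = -F*F*3²/4 = -F²*9/4 = -9*F²/4)
-14534 - v(T)*12*(-33) = -14534 - -9/4*(-2)²*12*(-33) = -14534 - -9/4*4*12*(-33) = -14534 - (-9*12)*(-33) = -14534 - (-108)*(-33) = -14534 - 1*3564 = -14534 - 3564 = -18098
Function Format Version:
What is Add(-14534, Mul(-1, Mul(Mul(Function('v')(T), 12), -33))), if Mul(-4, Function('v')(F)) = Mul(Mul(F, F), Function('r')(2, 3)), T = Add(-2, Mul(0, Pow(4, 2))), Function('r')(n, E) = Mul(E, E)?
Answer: -18098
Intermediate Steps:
Function('r')(n, E) = Pow(E, 2)
T = -2 (T = Add(-2, Mul(0, 16)) = Add(-2, 0) = -2)
Function('v')(F) = Mul(Rational(-9, 4), Pow(F, 2)) (Function('v')(F) = Mul(Rational(-1, 4), Mul(Mul(F, F), Pow(3, 2))) = Mul(Rational(-1, 4), Mul(Pow(F, 2), 9)) = Mul(Rational(-1, 4), Mul(9, Pow(F, 2))) = Mul(Rational(-9, 4), Pow(F, 2)))
Add(-14534, Mul(-1, Mul(Mul(Function('v')(T), 12), -33))) = Add(-14534, Mul(-1, Mul(Mul(Mul(Rational(-9, 4), Pow(-2, 2)), 12), -33))) = Add(-14534, Mul(-1, Mul(Mul(Mul(Rational(-9, 4), 4), 12), -33))) = Add(-14534, Mul(-1, Mul(Mul(-9, 12), -33))) = Add(-14534, Mul(-1, Mul(-108, -33))) = Add(-14534, Mul(-1, 3564)) = Add(-14534, -3564) = -18098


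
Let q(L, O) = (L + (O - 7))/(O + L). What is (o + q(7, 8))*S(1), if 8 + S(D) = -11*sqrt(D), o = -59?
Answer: 16663/15 ≈ 1110.9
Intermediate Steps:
q(L, O) = (-7 + L + O)/(L + O) (q(L, O) = (L + (-7 + O))/(L + O) = (-7 + L + O)/(L + O))
S(D) = -8 - 11*sqrt(D)
(o + q(7, 8))*S(1) = (-59 + (-7 + 7 + 8)/(7 + 8))*(-8 - 11*sqrt(1)) = (-59 + 8/15)*(-8 - 11*1) = (-59 + (1/15)*8)*(-8 - 11) = (-59 + 8/15)*(-19) = -877/15*(-19) = 16663/15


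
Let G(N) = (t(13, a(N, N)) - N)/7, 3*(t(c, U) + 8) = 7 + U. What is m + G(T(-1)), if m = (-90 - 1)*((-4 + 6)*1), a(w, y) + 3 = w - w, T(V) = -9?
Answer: -545/3 ≈ -181.67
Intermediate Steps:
a(w, y) = -3 (a(w, y) = -3 + (w - w) = -3 + 0 = -3)
m = -182 ≈ -182.00
t(c, U) = -17/3 + U/3 (t(c, U) = -8 + (7 + U)/3 = -8 + (7/3 + U/3) = -17/3 + U/3)
G(N) = -20/21 - N/7 (G(N) = ((-17/3 + (1/3)*(-3)) - N)/7 = ((-17/3 - 1) - N)*(1/7) = (-20/3 - N)*(1/7) = -20/21 - N/7)
m + G(T(-1)) = -182 + (-20/21 - 1/7*(-9)) = -182 + (-20/21 + 9/7) = -182 + 1/3 = -545/3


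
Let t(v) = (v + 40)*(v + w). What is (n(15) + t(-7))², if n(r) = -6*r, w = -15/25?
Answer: 2903616/25 ≈ 1.1614e+5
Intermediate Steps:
w = -⅗ (w = -15*1/25 = -⅗ ≈ -0.60000)
t(v) = (40 + v)*(-⅗ + v) (t(v) = (v + 40)*(v - ⅗) = (40 + v)*(-⅗ + v))
(n(15) + t(-7))² = (-6*15 + (-24 + (-7)² + (197/5)*(-7)))² = (-90 + (-24 + 49 - 1379/5))² = (-90 - 1254/5)² = (-1704/5)² = 2903616/25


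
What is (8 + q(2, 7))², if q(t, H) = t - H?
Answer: 9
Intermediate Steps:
(8 + q(2, 7))² = (8 + (2 - 1*7))² = (8 + (2 - 7))² = (8 - 5)² = 3² = 9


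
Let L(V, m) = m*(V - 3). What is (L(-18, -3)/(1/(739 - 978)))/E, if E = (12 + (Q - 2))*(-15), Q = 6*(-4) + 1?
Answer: -5019/65 ≈ -77.215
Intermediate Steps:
Q = -23 (Q = -24 + 1 = -23)
L(V, m) = m*(-3 + V)
E = 195 (E = (12 + (-23 - 2))*(-15) = (12 - 25)*(-15) = -13*(-15) = 195)
(L(-18, -3)/(1/(739 - 978)))/E = ((-3*(-3 - 18))/(1/(739 - 978)))/195 = ((-3*(-21))/(1/(-239)))*(1/195) = (63/(-1/239))*(1/195) = (63*(-239))*(1/195) = -15057*1/195 = -5019/65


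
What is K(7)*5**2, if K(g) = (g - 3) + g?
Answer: 275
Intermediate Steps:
K(g) = -3 + 2*g (K(g) = (-3 + g) + g = -3 + 2*g)
K(7)*5**2 = (-3 + 2*7)*5**2 = (-3 + 14)*25 = 11*25 = 275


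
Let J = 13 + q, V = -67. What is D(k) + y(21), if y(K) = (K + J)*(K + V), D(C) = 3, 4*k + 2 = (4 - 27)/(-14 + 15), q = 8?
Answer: -1929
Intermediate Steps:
J = 21 (J = 13 + 8 = 21)
k = -25/4 (k = -1/2 + ((4 - 27)/(-14 + 15))/4 = -1/2 + (-23/1)/4 = -1/2 + (-23*1)/4 = -1/2 + (1/4)*(-23) = -1/2 - 23/4 = -25/4 ≈ -6.2500)
y(K) = (-67 + K)*(21 + K) (y(K) = (K + 21)*(K - 67) = (21 + K)*(-67 + K) = (-67 + K)*(21 + K))
D(k) + y(21) = 3 + (-1407 + 21**2 - 46*21) = 3 + (-1407 + 441 - 966) = 3 - 1932 = -1929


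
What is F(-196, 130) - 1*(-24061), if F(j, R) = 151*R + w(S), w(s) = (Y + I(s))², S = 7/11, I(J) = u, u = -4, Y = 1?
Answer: 43700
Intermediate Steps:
I(J) = -4
S = 7/11 (S = 7*(1/11) = 7/11 ≈ 0.63636)
w(s) = 9 (w(s) = (1 - 4)² = (-3)² = 9)
F(j, R) = 9 + 151*R (F(j, R) = 151*R + 9 = 9 + 151*R)
F(-196, 130) - 1*(-24061) = (9 + 151*130) - 1*(-24061) = (9 + 19630) + 24061 = 19639 + 24061 = 43700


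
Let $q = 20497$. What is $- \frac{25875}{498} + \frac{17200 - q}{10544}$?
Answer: $- \frac{45744651}{875152} \approx -52.271$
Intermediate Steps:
$- \frac{25875}{498} + \frac{17200 - q}{10544} = - \frac{25875}{498} + \frac{17200 - 20497}{10544} = \left(-25875\right) \frac{1}{498} + \left(17200 - 20497\right) \frac{1}{10544} = - \frac{8625}{166} - \frac{3297}{10544} = - \frac{45744651}{875152}$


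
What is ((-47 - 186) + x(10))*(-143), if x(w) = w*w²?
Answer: -109681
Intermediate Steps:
x(w) = w³
((-47 - 186) + x(10))*(-143) = ((-47 - 186) + 10³)*(-143) = (-233 + 1000)*(-143) = 767*(-143) = -109681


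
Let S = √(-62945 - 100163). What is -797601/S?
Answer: 797601*I*√337/7414 ≈ 1974.9*I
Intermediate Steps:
S = 22*I*√337 (S = √(-163108) = 22*I*√337 ≈ 403.87*I)
-797601/S = -797601*(-I*√337/7414) = -(-797601)*I*√337/7414 = 797601*I*√337/7414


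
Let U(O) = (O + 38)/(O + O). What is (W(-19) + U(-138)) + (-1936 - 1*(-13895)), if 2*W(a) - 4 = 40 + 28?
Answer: 827680/69 ≈ 11995.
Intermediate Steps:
U(O) = (38 + O)/(2*O) (U(O) = (38 + O)/((2*O)) = (38 + O)*(1/(2*O)) = (38 + O)/(2*O))
W(a) = 36 (W(a) = 2 + (40 + 28)/2 = 2 + (½)*68 = 2 + 34 = 36)
(W(-19) + U(-138)) + (-1936 - 1*(-13895)) = (36 + (½)*(38 - 138)/(-138)) + (-1936 - 1*(-13895)) = (36 + (½)*(-1/138)*(-100)) + (-1936 + 13895) = (36 + 25/69) + 11959 = 2509/69 + 11959 = 827680/69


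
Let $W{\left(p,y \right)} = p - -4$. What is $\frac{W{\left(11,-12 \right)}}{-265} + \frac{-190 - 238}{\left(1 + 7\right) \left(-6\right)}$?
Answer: $\frac{5635}{636} \approx 8.8601$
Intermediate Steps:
$W{\left(p,y \right)} = 4 + p$ ($W{\left(p,y \right)} = p + 4 = 4 + p$)
$\frac{W{\left(11,-12 \right)}}{-265} + \frac{-190 - 238}{\left(1 + 7\right) \left(-6\right)} = \frac{4 + 11}{-265} + \frac{-190 - 238}{\left(1 + 7\right) \left(-6\right)} = 15 \left(- \frac{1}{265}\right) - \frac{428}{8 \left(-6\right)} = - \frac{3}{53} - \frac{428}{-48} = - \frac{3}{53} - - \frac{107}{12} = - \frac{3}{53} + \frac{107}{12} = \frac{5635}{636}$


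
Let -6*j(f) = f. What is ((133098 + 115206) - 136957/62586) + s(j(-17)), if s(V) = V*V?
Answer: 31081439227/125172 ≈ 2.4831e+5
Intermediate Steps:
j(f) = -f/6
s(V) = V²
((133098 + 115206) - 136957/62586) + s(j(-17)) = ((133098 + 115206) - 136957/62586) + (-⅙*(-17))² = (248304 - 136957*1/62586) + (17/6)² = (248304 - 136957/62586) + 289/36 = 15540217187/62586 + 289/36 = 31081439227/125172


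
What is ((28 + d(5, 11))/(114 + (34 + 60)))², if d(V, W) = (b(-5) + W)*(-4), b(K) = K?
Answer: 1/2704 ≈ 0.00036982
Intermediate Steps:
d(V, W) = 20 - 4*W (d(V, W) = (-5 + W)*(-4) = 20 - 4*W)
((28 + d(5, 11))/(114 + (34 + 60)))² = ((28 + (20 - 4*11))/(114 + (34 + 60)))² = ((28 + (20 - 44))/(114 + 94))² = ((28 - 24)/208)² = (4*(1/208))² = (1/52)² = 1/2704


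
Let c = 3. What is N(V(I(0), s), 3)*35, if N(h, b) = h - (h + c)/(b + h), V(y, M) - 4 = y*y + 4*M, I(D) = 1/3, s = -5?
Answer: -5320/9 ≈ -591.11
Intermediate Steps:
I(D) = ⅓
V(y, M) = 4 + y² + 4*M (V(y, M) = 4 + (y*y + 4*M) = 4 + (y² + 4*M) = 4 + y² + 4*M)
N(h, b) = h - (3 + h)/(b + h) (N(h, b) = h - (h + 3)/(b + h) = h - (3 + h)/(b + h))
N(V(I(0), s), 3)*35 = ((-3 + (4 + (⅓)² + 4*(-5))² - (4 + (⅓)² + 4*(-5)) + 3*(4 + (⅓)² + 4*(-5)))/(3 + (4 + (⅓)² + 4*(-5))))*35 = ((-3 + (4 + ⅑ - 20)² - (4 + ⅑ - 20) + 3*(4 + ⅑ - 20))/(3 + (4 + ⅑ - 20)))*35 = ((-3 + (-143/9)² - 1*(-143/9) + 3*(-143/9))/(3 - 143/9))*35 = ((-3 + 20449/81 + 143/9 - 143/3)/(-116/9))*35 = -9/116*17632/81*35 = -152/9*35 = -5320/9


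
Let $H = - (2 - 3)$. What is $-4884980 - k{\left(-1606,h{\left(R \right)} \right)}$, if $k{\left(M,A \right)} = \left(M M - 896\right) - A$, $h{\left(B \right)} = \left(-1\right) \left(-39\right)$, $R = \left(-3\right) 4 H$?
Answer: $-7463281$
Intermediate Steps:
$H = 1$ ($H = - (2 - 3) = \left(-1\right) \left(-1\right) = 1$)
$R = -12$ ($R = \left(-3\right) 4 \cdot 1 = \left(-12\right) 1 = -12$)
$h{\left(B \right)} = 39$
$k{\left(M,A \right)} = -896 + M^{2} - A$ ($k{\left(M,A \right)} = \left(M^{2} - 896\right) - A = \left(-896 + M^{2}\right) - A = -896 + M^{2} - A$)
$-4884980 - k{\left(-1606,h{\left(R \right)} \right)} = -4884980 - \left(-896 + \left(-1606\right)^{2} - 39\right) = -4884980 - \left(-896 + 2579236 - 39\right) = -4884980 - 2578301 = -7463281$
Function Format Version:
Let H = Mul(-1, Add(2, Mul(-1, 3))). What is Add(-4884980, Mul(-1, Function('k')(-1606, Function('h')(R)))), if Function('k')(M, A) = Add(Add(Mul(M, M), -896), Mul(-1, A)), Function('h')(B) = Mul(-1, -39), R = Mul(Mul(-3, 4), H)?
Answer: -7463281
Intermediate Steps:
H = 1 (H = Mul(-1, Add(2, -3)) = Mul(-1, -1) = 1)
R = -12 (R = Mul(Mul(-3, 4), 1) = Mul(-12, 1) = -12)
Function('h')(B) = 39
Function('k')(M, A) = Add(-896, Pow(M, 2), Mul(-1, A)) (Function('k')(M, A) = Add(Add(Pow(M, 2), -896), Mul(-1, A)) = Add(Add(-896, Pow(M, 2)), Mul(-1, A)) = Add(-896, Pow(M, 2), Mul(-1, A)))
Add(-4884980, Mul(-1, Function('k')(-1606, Function('h')(R)))) = Add(-4884980, Mul(-1, Add(-896, Pow(-1606, 2), Mul(-1, 39)))) = Add(-4884980, Mul(-1, Add(-896, 2579236, -39))) = Add(-4884980, Mul(-1, 2578301)) = Add(-4884980, -2578301) = -7463281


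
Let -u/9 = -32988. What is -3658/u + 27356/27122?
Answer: 2005641319/2013076206 ≈ 0.99631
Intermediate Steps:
u = 296892 (u = -9*(-32988) = 296892)
-3658/u + 27356/27122 = -3658/296892 + 27356/27122 = -3658*1/296892 + 27356*(1/27122) = -1829/148446 + 13678/13561 = 2005641319/2013076206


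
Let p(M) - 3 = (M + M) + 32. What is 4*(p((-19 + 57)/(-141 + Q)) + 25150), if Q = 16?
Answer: 12592196/125 ≈ 1.0074e+5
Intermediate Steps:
p(M) = 35 + 2*M (p(M) = 3 + ((M + M) + 32) = 3 + (2*M + 32) = 3 + (32 + 2*M) = 35 + 2*M)
4*(p((-19 + 57)/(-141 + Q)) + 25150) = 4*((35 + 2*((-19 + 57)/(-141 + 16))) + 25150) = 4*((35 + 2*(38/(-125))) + 25150) = 4*((35 + 2*(38*(-1/125))) + 25150) = 4*((35 + 2*(-38/125)) + 25150) = 4*((35 - 76/125) + 25150) = 4*(4299/125 + 25150) = 4*(3148049/125) = 12592196/125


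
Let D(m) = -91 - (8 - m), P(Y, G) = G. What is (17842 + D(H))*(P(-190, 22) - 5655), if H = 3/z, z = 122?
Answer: -12193467817/122 ≈ -9.9946e+7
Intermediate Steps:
H = 3/122 ≈ 0.024590
D(m) = -99 + m (D(m) = -91 + (-8 + m) = -99 + m)
(17842 + D(H))*(P(-190, 22) - 5655) = (17842 + (-99 + 3/122))*(22 - 5655) = (17842 - 12075/122)*(-5633) = (2164649/122)*(-5633) = -12193467817/122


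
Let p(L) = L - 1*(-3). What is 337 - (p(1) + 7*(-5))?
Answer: 368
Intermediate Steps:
p(L) = 3 + L (p(L) = L + 3 = 3 + L)
337 - (p(1) + 7*(-5)) = 337 - ((3 + 1) + 7*(-5)) = 337 - (4 - 35) = 337 - 1*(-31) = 337 + 31 = 368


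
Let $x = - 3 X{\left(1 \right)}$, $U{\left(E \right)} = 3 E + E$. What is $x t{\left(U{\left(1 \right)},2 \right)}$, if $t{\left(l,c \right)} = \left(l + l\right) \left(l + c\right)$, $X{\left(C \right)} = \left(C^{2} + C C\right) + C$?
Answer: $-432$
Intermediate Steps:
$X{\left(C \right)} = C + 2 C^{2}$ ($X{\left(C \right)} = \left(C^{2} + C^{2}\right) + C = 2 C^{2} + C = C + 2 C^{2}$)
$U{\left(E \right)} = 4 E$
$t{\left(l,c \right)} = 2 l \left(c + l\right)$
$x = -9$ ($x = - 3 \cdot 1 \left(1 + 2 \cdot 1\right) = - 3 \cdot 1 \left(1 + 2\right) = - 3 \cdot 1 \cdot 3 = \left(-3\right) 3 = -9$)
$x t{\left(U{\left(1 \right)},2 \right)} = - 9 \cdot 2 \cdot 4 \cdot 1 \left(2 + 4 \cdot 1\right) = - 9 \cdot 2 \cdot 4 \left(2 + 4\right) = - 9 \cdot 2 \cdot 4 \cdot 6 = \left(-9\right) 48 = -432$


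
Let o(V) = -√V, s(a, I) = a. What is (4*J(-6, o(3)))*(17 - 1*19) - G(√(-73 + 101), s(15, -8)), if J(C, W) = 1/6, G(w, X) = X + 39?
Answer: -166/3 ≈ -55.333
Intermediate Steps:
G(w, X) = 39 + X
J(C, W) = ⅙
(4*J(-6, o(3)))*(17 - 1*19) - G(√(-73 + 101), s(15, -8)) = (4*(⅙))*(17 - 1*19) - (39 + 15) = 2*(17 - 19)/3 - 1*54 = (⅔)*(-2) - 54 = -4/3 - 54 = -166/3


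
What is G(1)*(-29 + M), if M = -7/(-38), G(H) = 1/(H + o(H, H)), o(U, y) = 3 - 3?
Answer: -1095/38 ≈ -28.816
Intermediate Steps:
o(U, y) = 0
G(H) = 1/H (G(H) = 1/(H + 0) = 1/H)
M = 7/38 (M = -7*(-1/38) = 7/38 ≈ 0.18421)
G(1)*(-29 + M) = (-29 + 7/38)/1 = 1*(-1095/38) = -1095/38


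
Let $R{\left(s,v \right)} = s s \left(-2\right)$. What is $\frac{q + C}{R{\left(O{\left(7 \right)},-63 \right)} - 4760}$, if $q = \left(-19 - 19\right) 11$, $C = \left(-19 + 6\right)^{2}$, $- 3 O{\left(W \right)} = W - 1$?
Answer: $\frac{249}{4768} \approx 0.052223$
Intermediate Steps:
$O{\left(W \right)} = \frac{1}{3} - \frac{W}{3}$ ($O{\left(W \right)} = - \frac{W - 1}{3} = - \frac{-1 + W}{3} = \frac{1}{3} - \frac{W}{3}$)
$R{\left(s,v \right)} = - 2 s^{2}$ ($R{\left(s,v \right)} = s^{2} \left(-2\right) = - 2 s^{2}$)
$C = 169$ ($C = \left(-13\right)^{2} = 169$)
$q = -418$ ($q = \left(-38\right) 11 = -418$)
$\frac{q + C}{R{\left(O{\left(7 \right)},-63 \right)} - 4760} = \frac{-418 + 169}{- 2 \left(\frac{1}{3} - \frac{7}{3}\right)^{2} - 4760} = - \frac{249}{- 2 \left(\frac{1}{3} - \frac{7}{3}\right)^{2} - 4760} = - \frac{249}{- 2 \left(-2\right)^{2} - 4760} = - \frac{249}{\left(-2\right) 4 - 4760} = - \frac{249}{-8 - 4760} = - \frac{249}{-4768} = \left(-249\right) \left(- \frac{1}{4768}\right) = \frac{249}{4768}$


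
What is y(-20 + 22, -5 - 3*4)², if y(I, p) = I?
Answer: 4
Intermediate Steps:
y(-20 + 22, -5 - 3*4)² = (-20 + 22)² = 2² = 4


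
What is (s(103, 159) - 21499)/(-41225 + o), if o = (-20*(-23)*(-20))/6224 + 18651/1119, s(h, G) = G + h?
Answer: 3081424989/5979419887 ≈ 0.51534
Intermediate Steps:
o = 2203938/145097 (o = (460*(-20))*(1/6224) + 18651*(1/1119) = -9200*1/6224 + 6217/373 = -575/389 + 6217/373 = 2203938/145097 ≈ 15.189)
(s(103, 159) - 21499)/(-41225 + o) = ((159 + 103) - 21499)/(-41225 + 2203938/145097) = (262 - 21499)/(-5979419887/145097) = -21237*(-145097/5979419887) = 3081424989/5979419887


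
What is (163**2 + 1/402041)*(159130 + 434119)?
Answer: 6336983381695170/402041 ≈ 1.5762e+10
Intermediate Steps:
(163**2 + 1/402041)*(159130 + 434119) = (26569 + 1/402041)*593249 = (10681827330/402041)*593249 = 6336983381695170/402041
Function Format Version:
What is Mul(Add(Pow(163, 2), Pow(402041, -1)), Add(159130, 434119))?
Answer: Rational(6336983381695170, 402041) ≈ 1.5762e+10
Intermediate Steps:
Mul(Add(Pow(163, 2), Pow(402041, -1)), Add(159130, 434119)) = Mul(Add(26569, Rational(1, 402041)), 593249) = Mul(Rational(10681827330, 402041), 593249) = Rational(6336983381695170, 402041)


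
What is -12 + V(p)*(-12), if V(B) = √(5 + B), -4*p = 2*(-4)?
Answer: -12 - 12*√7 ≈ -43.749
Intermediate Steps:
p = 2 (p = -(-4)/2 = -¼*(-8) = 2)
-12 + V(p)*(-12) = -12 + √(5 + 2)*(-12) = -12 + √7*(-12) = -12 - 12*√7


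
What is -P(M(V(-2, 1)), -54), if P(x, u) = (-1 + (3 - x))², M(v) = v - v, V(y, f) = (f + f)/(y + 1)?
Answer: -4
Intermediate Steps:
V(y, f) = 2*f/(1 + y) (V(y, f) = (2*f)/(1 + y) = 2*f/(1 + y))
M(v) = 0
P(x, u) = (2 - x)²
-P(M(V(-2, 1)), -54) = -(-2 + 0)² = -1*(-2)² = -1*4 = -4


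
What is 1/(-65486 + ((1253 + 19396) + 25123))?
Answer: -1/19714 ≈ -5.0725e-5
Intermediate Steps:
1/(-65486 + ((1253 + 19396) + 25123)) = 1/(-65486 + (20649 + 25123)) = 1/(-65486 + 45772) = 1/(-19714) = -1/19714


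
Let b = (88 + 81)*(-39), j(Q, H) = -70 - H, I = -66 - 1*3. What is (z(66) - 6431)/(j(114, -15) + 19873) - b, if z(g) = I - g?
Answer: 65306936/9909 ≈ 6590.7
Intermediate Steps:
I = -69 (I = -66 - 3 = -69)
z(g) = -69 - g
b = -6591 (b = 169*(-39) = -6591)
(z(66) - 6431)/(j(114, -15) + 19873) - b = ((-69 - 1*66) - 6431)/((-70 - 1*(-15)) + 19873) - 1*(-6591) = ((-69 - 66) - 6431)/((-70 + 15) + 19873) + 6591 = (-135 - 6431)/(-55 + 19873) + 6591 = -6566/19818 + 6591 = -6566*1/19818 + 6591 = -3283/9909 + 6591 = 65306936/9909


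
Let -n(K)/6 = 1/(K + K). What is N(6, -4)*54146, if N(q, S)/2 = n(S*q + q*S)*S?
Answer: -27073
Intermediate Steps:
n(K) = -3/K (n(K) = -6/(K + K) = -6*1/(2*K) = -3/K)
N(q, S) = -3/q (N(q, S) = 2*((-3/(S*q + q*S))*S) = 2*((-3/(S*q + S*q))*S) = 2*((-3*1/(2*S*q))*S) = 2*((-3/(2*S*q))*S) = 2*(-3/(2*q)) = -3/q)
N(6, -4)*54146 = -3/6*54146 = -3*1/6*54146 = -1/2*54146 = -27073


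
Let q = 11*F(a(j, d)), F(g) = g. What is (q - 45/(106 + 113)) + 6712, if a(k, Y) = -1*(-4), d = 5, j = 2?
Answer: 493173/73 ≈ 6755.8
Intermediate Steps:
a(k, Y) = 4
q = 44 (q = 11*4 = 44)
(q - 45/(106 + 113)) + 6712 = (44 - 45/(106 + 113)) + 6712 = (44 - 45/219) + 6712 = (44 + (1/219)*(-45)) + 6712 = (44 - 15/73) + 6712 = 3197/73 + 6712 = 493173/73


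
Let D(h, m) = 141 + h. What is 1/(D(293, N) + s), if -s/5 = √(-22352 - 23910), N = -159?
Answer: 217/672453 + 5*I*√46262/1344906 ≈ 0.0003227 + 0.00079963*I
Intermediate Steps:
s = -5*I*√46262 (s = -5*√(-22352 - 23910) = -5*I*√46262 ≈ -1075.4*I)
1/(D(293, N) + s) = 1/((141 + 293) - 5*I*√46262) = 1/(434 - 5*I*√46262)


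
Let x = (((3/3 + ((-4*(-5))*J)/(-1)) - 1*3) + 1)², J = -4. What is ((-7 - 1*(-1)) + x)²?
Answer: 38875225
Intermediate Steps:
x = 6241 (x = (((3/3 + (-4*(-5)*(-4))/(-1)) - 1*3) + 1)² = (((3*(⅓) + (20*(-4))*(-1)) - 3) + 1)² = (((1 - 80*(-1)) - 3) + 1)² = (((1 + 80) - 3) + 1)² = ((81 - 3) + 1)² = (78 + 1)² = 79² = 6241)
((-7 - 1*(-1)) + x)² = ((-7 - 1*(-1)) + 6241)² = ((-7 + 1) + 6241)² = (-6 + 6241)² = 6235² = 38875225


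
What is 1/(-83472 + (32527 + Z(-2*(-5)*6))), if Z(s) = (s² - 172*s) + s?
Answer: -1/57605 ≈ -1.7360e-5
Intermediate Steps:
Z(s) = s² - 171*s
1/(-83472 + (32527 + Z(-2*(-5)*6))) = 1/(-83472 + (32527 + (-2*(-5)*6)*(-171 - 2*(-5)*6))) = 1/(-83472 + (32527 + (10*6)*(-171 + 10*6))) = 1/(-83472 + (32527 + 60*(-171 + 60))) = 1/(-83472 + (32527 + 60*(-111))) = 1/(-83472 + (32527 - 6660)) = 1/(-83472 + 25867) = 1/(-57605) = -1/57605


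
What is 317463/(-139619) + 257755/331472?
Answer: -69242600191/46279789168 ≈ -1.4962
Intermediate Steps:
317463/(-139619) + 257755/331472 = 317463*(-1/139619) + 257755*(1/331472) = -317463/139619 + 257755/331472 = -69242600191/46279789168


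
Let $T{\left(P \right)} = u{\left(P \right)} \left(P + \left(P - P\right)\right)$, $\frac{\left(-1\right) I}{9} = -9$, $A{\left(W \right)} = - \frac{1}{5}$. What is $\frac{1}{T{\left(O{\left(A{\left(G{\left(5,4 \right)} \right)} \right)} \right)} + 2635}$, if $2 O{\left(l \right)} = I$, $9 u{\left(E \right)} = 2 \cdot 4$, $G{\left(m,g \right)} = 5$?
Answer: $\frac{1}{2671} \approx 0.00037439$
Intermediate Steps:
$A{\left(W \right)} = - \frac{1}{5}$ ($A{\left(W \right)} = \left(-1\right) \frac{1}{5} = - \frac{1}{5}$)
$u{\left(E \right)} = \frac{8}{9}$ ($u{\left(E \right)} = \frac{2 \cdot 4}{9} = \frac{1}{9} \cdot 8 = \frac{8}{9}$)
$I = 81$ ($I = \left(-9\right) \left(-9\right) = 81$)
$O{\left(l \right)} = \frac{81}{2}$ ($O{\left(l \right)} = \frac{1}{2} \cdot 81 = \frac{81}{2}$)
$T{\left(P \right)} = \frac{8 P}{9}$ ($T{\left(P \right)} = \frac{8 \left(P + \left(P - P\right)\right)}{9} = \frac{8 \left(P + 0\right)}{9} = \frac{8 P}{9}$)
$\frac{1}{T{\left(O{\left(A{\left(G{\left(5,4 \right)} \right)} \right)} \right)} + 2635} = \frac{1}{\frac{8}{9} \cdot \frac{81}{2} + 2635} = \frac{1}{36 + 2635} = \frac{1}{2671}$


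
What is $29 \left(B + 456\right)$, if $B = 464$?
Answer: $26680$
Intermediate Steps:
$29 \left(B + 456\right) = 29 \left(464 + 456\right) = 29 \cdot 920 = 26680$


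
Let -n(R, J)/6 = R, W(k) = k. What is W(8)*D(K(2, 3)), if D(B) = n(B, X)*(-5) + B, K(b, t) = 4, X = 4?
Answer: 992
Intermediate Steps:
n(R, J) = -6*R
D(B) = 31*B (D(B) = -6*B*(-5) + B = 30*B + B = 31*B)
W(8)*D(K(2, 3)) = 8*(31*4) = 8*124 = 992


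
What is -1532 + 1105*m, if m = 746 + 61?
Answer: 890203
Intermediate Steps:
m = 807
-1532 + 1105*m = -1532 + 1105*807 = -1532 + 891735 = 890203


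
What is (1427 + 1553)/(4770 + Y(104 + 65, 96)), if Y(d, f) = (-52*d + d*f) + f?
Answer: 1490/6151 ≈ 0.24224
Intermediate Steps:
Y(d, f) = f - 52*d + d*f
(1427 + 1553)/(4770 + Y(104 + 65, 96)) = (1427 + 1553)/(4770 + (96 - 52*(104 + 65) + (104 + 65)*96)) = 2980/(4770 + (96 - 52*169 + 169*96)) = 2980/(4770 + (96 - 8788 + 16224)) = 2980/(4770 + 7532) = 2980/12302 = 2980*(1/12302) = 1490/6151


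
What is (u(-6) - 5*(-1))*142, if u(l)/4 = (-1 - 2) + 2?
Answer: 142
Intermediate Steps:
u(l) = -4 (u(l) = 4*((-1 - 2) + 2) = 4*(-3 + 2) = 4*(-1) = -4)
(u(-6) - 5*(-1))*142 = (-4 - 5*(-1))*142 = (-4 + 5)*142 = 1*142 = 142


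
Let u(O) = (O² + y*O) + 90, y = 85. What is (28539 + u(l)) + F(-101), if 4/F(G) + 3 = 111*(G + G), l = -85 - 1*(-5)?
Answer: 633035321/22425 ≈ 28229.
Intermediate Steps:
l = -80 (l = -85 + 5 = -80)
F(G) = 4/(-3 + 222*G) (F(G) = 4/(-3 + 111*(G + G)) = 4/(-3 + 111*(2*G)) = 4/(-3 + 222*G))
u(O) = 90 + O² + 85*O (u(O) = (O² + 85*O) + 90 = 90 + O² + 85*O)
(28539 + u(l)) + F(-101) = (28539 + (90 + (-80)² + 85*(-80))) + 4/(3*(-1 + 74*(-101))) = (28539 + (90 + 6400 - 6800)) + 4/(3*(-1 - 7474)) = (28539 - 310) + (4/3)/(-7475) = 28229 + (4/3)*(-1/7475) = 28229 - 4/22425 = 633035321/22425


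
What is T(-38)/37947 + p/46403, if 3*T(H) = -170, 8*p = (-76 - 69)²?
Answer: 332914135/6037215912 ≈ 0.055144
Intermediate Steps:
p = 21025/8 (p = (-76 - 69)²/8 = (⅛)*(-145)² = (⅛)*21025 = 21025/8 ≈ 2628.1)
T(H) = -170/3 (T(H) = (⅓)*(-170) = -170/3)
T(-38)/37947 + p/46403 = -170/3/37947 + (21025/8)/46403 = -170/3*1/37947 + (21025/8)*(1/46403) = -170/113841 + 21025/371224 = 332914135/6037215912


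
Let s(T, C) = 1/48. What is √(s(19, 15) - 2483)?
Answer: I*√357549/12 ≈ 49.83*I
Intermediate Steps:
s(T, C) = 1/48
√(s(19, 15) - 2483) = √(1/48 - 2483) = √(-119183/48) = I*√357549/12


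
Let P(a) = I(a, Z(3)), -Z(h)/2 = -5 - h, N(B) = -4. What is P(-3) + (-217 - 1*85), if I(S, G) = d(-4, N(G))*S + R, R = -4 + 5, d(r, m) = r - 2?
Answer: -283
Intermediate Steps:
d(r, m) = -2 + r
R = 1
Z(h) = 10 + 2*h (Z(h) = -2*(-5 - h) = 10 + 2*h)
I(S, G) = 1 - 6*S (I(S, G) = (-2 - 4)*S + 1 = -6*S + 1 = 1 - 6*S)
P(a) = 1 - 6*a
P(-3) + (-217 - 1*85) = (1 - 6*(-3)) + (-217 - 1*85) = (1 + 18) + (-217 - 85) = 19 - 302 = -283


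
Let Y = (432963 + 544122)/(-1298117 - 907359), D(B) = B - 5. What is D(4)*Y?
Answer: 977085/2205476 ≈ 0.44303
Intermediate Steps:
D(B) = -5 + B
Y = -977085/2205476 (Y = 977085/(-2205476) = 977085*(-1/2205476) = -977085/2205476 ≈ -0.44303)
D(4)*Y = (-5 + 4)*(-977085/2205476) = -1*(-977085/2205476) = 977085/2205476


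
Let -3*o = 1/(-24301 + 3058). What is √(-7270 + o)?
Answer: I*√3280696899149/21243 ≈ 85.264*I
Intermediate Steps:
o = 1/63729 (o = -1/(3*(-24301 + 3058)) = -⅓/(-21243) = -⅓*(-1/21243) = 1/63729 ≈ 1.5691e-5)
√(-7270 + o) = √(-7270 + 1/63729) = √(-463309829/63729) = I*√3280696899149/21243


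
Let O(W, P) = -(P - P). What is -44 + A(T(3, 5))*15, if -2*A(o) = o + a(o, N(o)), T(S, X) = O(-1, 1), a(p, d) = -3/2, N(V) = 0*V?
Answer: -131/4 ≈ -32.750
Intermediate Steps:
N(V) = 0
O(W, P) = 0 (O(W, P) = -1*0 = 0)
a(p, d) = -3/2 (a(p, d) = -3*½ = -3/2)
T(S, X) = 0
A(o) = ¾ - o/2 (A(o) = -(o - 3/2)/2 = -(-3/2 + o)/2 = ¾ - o/2)
-44 + A(T(3, 5))*15 = -44 + (¾ - ½*0)*15 = -44 + (¾ + 0)*15 = -44 + (¾)*15 = -44 + 45/4 = -131/4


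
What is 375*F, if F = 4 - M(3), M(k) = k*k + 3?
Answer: -3000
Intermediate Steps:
M(k) = 3 + k² (M(k) = k² + 3 = 3 + k²)
F = -8 (F = 4 - (3 + 3²) = 4 - (3 + 9) = 4 - 1*12 = 4 - 12 = -8)
375*F = 375*(-8) = -3000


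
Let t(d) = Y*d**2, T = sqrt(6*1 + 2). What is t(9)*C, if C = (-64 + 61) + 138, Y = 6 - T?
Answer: 65610 - 21870*sqrt(2) ≈ 34681.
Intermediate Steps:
T = 2*sqrt(2) (T = sqrt(6 + 2) = sqrt(8) = 2*sqrt(2) ≈ 2.8284)
Y = 6 - 2*sqrt(2) ≈ 3.1716
t(d) = d**2*(6 - 2*sqrt(2)) (t(d) = (6 - 2*sqrt(2))*d**2 = d**2*(6 - 2*sqrt(2)))
C = 135 (C = -3 + 138 = 135)
t(9)*C = (2*9**2*(3 - sqrt(2)))*135 = (2*81*(3 - sqrt(2)))*135 = (486 - 162*sqrt(2))*135 = 65610 - 21870*sqrt(2)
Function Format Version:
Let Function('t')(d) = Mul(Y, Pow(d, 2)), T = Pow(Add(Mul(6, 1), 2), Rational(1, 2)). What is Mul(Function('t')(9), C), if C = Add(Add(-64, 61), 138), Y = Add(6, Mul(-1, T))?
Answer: Add(65610, Mul(-21870, Pow(2, Rational(1, 2)))) ≈ 34681.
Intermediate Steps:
T = Mul(2, Pow(2, Rational(1, 2))) (T = Pow(Add(6, 2), Rational(1, 2)) = Pow(8, Rational(1, 2)) = Mul(2, Pow(2, Rational(1, 2))) ≈ 2.8284)
Y = Add(6, Mul(-2, Pow(2, Rational(1, 2)))) (Y = Add(6, Mul(-1, Mul(2, Pow(2, Rational(1, 2))))) = Add(6, Mul(-2, Pow(2, Rational(1, 2)))) ≈ 3.1716)
Function('t')(d) = Mul(Pow(d, 2), Add(6, Mul(-2, Pow(2, Rational(1, 2))))) (Function('t')(d) = Mul(Add(6, Mul(-2, Pow(2, Rational(1, 2)))), Pow(d, 2)) = Mul(Pow(d, 2), Add(6, Mul(-2, Pow(2, Rational(1, 2))))))
C = 135 (C = Add(-3, 138) = 135)
Mul(Function('t')(9), C) = Mul(Mul(2, Pow(9, 2), Add(3, Mul(-1, Pow(2, Rational(1, 2))))), 135) = Mul(Mul(2, 81, Add(3, Mul(-1, Pow(2, Rational(1, 2))))), 135) = Mul(Add(486, Mul(-162, Pow(2, Rational(1, 2)))), 135) = Add(65610, Mul(-21870, Pow(2, Rational(1, 2))))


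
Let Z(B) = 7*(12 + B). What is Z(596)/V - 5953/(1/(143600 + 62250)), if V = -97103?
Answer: -118992448634406/97103 ≈ -1.2254e+9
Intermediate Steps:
Z(B) = 84 + 7*B
Z(596)/V - 5953/(1/(143600 + 62250)) = (84 + 7*596)/(-97103) - 5953/(1/(143600 + 62250)) = (84 + 4172)*(-1/97103) - 5953/(1/205850) = 4256*(-1/97103) - 5953/1/205850 = -4256/97103 - 5953*205850 = -4256/97103 - 1225425050 = -118992448634406/97103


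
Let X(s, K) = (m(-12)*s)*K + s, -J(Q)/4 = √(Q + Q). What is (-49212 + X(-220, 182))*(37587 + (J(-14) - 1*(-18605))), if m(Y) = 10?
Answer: -25276959744 + 3598656*I*√7 ≈ -2.5277e+10 + 9.5212e+6*I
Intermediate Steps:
J(Q) = -4*√2*√Q (J(Q) = -4*√(Q + Q) = -4*√2*√Q)
X(s, K) = s + 10*K*s (X(s, K) = (10*s)*K + s = 10*K*s + s = s + 10*K*s)
(-49212 + X(-220, 182))*(37587 + (J(-14) - 1*(-18605))) = (-49212 - 220*(1 + 10*182))*(37587 + (-4*√2*√(-14) - 1*(-18605))) = (-49212 - 220*(1 + 1820))*(37587 + (-4*√2*I*√14 + 18605)) = (-49212 - 220*1821)*(37587 + (-8*I*√7 + 18605)) = (-49212 - 400620)*(37587 + (18605 - 8*I*√7)) = -449832*(56192 - 8*I*√7) = -25276959744 + 3598656*I*√7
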